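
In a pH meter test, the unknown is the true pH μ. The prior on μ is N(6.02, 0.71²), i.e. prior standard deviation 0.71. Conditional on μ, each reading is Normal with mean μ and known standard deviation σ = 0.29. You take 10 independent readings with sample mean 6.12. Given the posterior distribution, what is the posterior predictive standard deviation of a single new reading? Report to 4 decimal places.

0.3039

For Normal data with known variance σ², a Normal(μ₀, σ₀²) prior on μ is conjugate. Posterior precision = 1/σ₀² + n/σ²; posterior mean is the precision-weighted average of μ₀ and x̄.
σ₀² = 0.71² = 0.5041, σ² = 0.29² = 0.0841; σ² + n·σ₀² = 0.0841 + 10·0.5041 = 5.1251.
Posterior precision = 1/σ₀² + n/σ² = 1/0.5041 + 10/0.0841 = (σ² + n·σ₀²)/(σ₀²σ²) = 5.1251/(0.5041·0.0841); posterior variance σₙ² = σ₀²σ²/(σ² + n·σ₀²) = 0.5041·0.0841/5.1251 = 0.008272.
Predictive variance for one new observation = σₙ² + σ² = 0.5041·0.0841/5.1251 + 0.0841 = σ²·(σ₀² + 5.1251)/5.1251 = 0.0841·5.6292/5.1251 = 0.092372; SD = √(0.0841·5.6292/5.1251) = 0.3039.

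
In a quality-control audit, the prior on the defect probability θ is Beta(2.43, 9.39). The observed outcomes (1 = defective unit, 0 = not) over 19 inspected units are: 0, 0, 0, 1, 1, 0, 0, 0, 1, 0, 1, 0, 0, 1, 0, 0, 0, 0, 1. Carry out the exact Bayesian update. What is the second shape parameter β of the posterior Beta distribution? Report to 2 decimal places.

The Beta prior is conjugate to a Binomial/Bernoulli likelihood; the update adds successes to α and failures to β.
Posterior: Beta(α+k, β+n−k) = Beta(2.43+6, 9.39+13) = Beta(8.43, 22.39).
Posterior β = 22.39.

22.39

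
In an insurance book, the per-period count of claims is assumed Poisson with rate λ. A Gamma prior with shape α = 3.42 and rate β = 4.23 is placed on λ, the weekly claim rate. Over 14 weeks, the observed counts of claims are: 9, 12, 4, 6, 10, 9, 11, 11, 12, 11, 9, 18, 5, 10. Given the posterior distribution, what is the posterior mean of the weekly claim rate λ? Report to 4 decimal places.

With a Gamma(shape α, rate β) prior, the Poisson likelihood is conjugate: the posterior is Gamma(α + ΣXᵢ, β + n).
Sum of counts S = 137 over n = 14 weeks.
Posterior: Gamma(α+S, β+n) = Gamma(3.42+137, 4.23+14) = Gamma(140.42, 18.23).
Posterior mean = α/β = 140.42/18.23 = 7.7027.

7.7027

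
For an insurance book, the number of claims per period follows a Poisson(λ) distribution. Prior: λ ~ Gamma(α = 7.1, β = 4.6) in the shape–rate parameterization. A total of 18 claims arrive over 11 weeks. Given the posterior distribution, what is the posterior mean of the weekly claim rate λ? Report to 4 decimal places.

1.6090

With a Gamma(shape α, rate β) prior, the Poisson likelihood is conjugate: the posterior is Gamma(α + ΣXᵢ, β + n).
Posterior: Gamma(α+S, β+n) = Gamma(7.1+18, 4.6+11) = Gamma(25.1, 15.6).
Posterior mean = α/β = 25.1/15.6 = 1.6090.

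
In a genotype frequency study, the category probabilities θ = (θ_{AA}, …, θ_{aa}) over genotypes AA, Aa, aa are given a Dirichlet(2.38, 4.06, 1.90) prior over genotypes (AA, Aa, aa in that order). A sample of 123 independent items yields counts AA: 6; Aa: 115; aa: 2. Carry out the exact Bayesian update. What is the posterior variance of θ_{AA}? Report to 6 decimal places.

The Dirichlet prior is conjugate to the Multinomial likelihood: each posterior αⱼ = prior αⱼ + observed count nⱼ.
Posterior concentration: (8.38, 119.06, 3.90), total = 131.34.
Var[θ_j] = α_j(Σα−α_j)/((Σα)²(Σα+1)) = 8.38·122.96/(131.34²·132.34) = 0.000451.

0.000451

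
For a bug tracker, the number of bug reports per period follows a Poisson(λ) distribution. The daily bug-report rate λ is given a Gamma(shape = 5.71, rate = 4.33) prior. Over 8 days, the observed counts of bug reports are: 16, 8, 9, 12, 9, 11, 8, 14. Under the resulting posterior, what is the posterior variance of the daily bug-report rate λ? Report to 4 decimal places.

With a Gamma(shape α, rate β) prior, the Poisson likelihood is conjugate: the posterior is Gamma(α + ΣXᵢ, β + n).
Sum of counts S = 87 over n = 8 days.
Posterior: Gamma(α+S, β+n) = Gamma(5.71+87, 4.33+8) = Gamma(92.71, 12.33).
Var = α/β² = 92.71/12.33² = 0.6098.

0.6098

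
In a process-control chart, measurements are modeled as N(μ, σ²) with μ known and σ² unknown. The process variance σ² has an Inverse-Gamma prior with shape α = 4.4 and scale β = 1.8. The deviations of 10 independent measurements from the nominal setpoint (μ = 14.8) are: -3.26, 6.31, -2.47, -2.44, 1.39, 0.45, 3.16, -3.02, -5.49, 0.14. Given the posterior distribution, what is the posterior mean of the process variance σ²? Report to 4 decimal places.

6.9940

With known mean μ and an Inverse-Gamma(α, β) prior on σ², the Normal likelihood is conjugate: posterior is Inv-Gamma(α + n/2, β + Σ(xᵢ−μ)²/2).
Σ(xᵢ−μ)² = (-3.26)² + (6.31)² + (-2.47)² + (-2.44)² + (1.39)² + (0.45)² + (3.16)² + (-3.02)² + (-5.49)² + (0.14)² = 113.8985.
Posterior: Inv-Gamma(4.4 + 10/2, 1.8 + 113.8985/2) = Inv-Gamma(9.40, 58.74925).
E[σ²|data] = β/(α−1) = 58.74925/8.40 = 6.9940.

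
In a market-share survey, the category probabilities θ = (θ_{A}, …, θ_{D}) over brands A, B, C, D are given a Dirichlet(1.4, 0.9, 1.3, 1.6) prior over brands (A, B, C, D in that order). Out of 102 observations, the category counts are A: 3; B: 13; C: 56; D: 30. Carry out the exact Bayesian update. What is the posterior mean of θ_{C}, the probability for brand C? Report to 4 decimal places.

The Dirichlet prior is conjugate to the Multinomial likelihood: each posterior αⱼ = prior αⱼ + observed count nⱼ.
Posterior concentration: (4.4, 13.9, 57.3, 31.6), total = 107.2.
E[θ_{C}|data] = α_{C}/Σα = 57.3/107.2 = 0.5345.

0.5345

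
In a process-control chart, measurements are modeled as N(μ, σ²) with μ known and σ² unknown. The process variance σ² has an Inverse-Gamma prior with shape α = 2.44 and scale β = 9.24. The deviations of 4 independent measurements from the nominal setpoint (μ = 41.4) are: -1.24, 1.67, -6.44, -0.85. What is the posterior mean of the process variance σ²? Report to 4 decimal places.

9.4481

With known mean μ and an Inverse-Gamma(α, β) prior on σ², the Normal likelihood is conjugate: posterior is Inv-Gamma(α + n/2, β + Σ(xᵢ−μ)²/2).
Σ(xᵢ−μ)² = (-1.24)² + (1.67)² + (-6.44)² + (-0.85)² = 46.5226.
Posterior: Inv-Gamma(2.44 + 4/2, 9.24 + 46.5226/2) = Inv-Gamma(4.44, 32.50130).
E[σ²|data] = β/(α−1) = 32.50130/3.44 = 9.4481.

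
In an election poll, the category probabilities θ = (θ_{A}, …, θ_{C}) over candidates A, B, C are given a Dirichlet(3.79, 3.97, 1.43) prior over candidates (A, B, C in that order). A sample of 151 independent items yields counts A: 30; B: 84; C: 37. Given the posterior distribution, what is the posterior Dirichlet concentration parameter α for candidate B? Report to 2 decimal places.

87.97

The Dirichlet prior is conjugate to the Multinomial likelihood: each posterior αⱼ = prior αⱼ + observed count nⱼ.
Posterior concentration: (33.79, 87.97, 38.43), total = 160.19.
α_{B} = 3.97 + 84 = 87.97.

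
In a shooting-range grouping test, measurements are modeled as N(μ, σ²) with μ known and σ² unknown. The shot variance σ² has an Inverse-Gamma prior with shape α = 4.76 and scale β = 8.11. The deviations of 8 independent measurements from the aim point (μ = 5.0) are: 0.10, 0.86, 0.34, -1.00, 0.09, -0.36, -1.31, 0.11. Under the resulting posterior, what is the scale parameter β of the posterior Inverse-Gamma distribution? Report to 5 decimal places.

9.97555

With known mean μ and an Inverse-Gamma(α, β) prior on σ², the Normal likelihood is conjugate: posterior is Inv-Gamma(α + n/2, β + Σ(xᵢ−μ)²/2).
Σ(xᵢ−μ)² = (0.10)² + (0.86)² + (0.34)² + (-1.00)² + (0.09)² + (-0.36)² + (-1.31)² + (0.11)² = 3.7311.
Posterior: Inv-Gamma(4.76 + 8/2, 8.11 + 3.7311/2) = Inv-Gamma(8.76, 9.97555).
Posterior β = 9.97555.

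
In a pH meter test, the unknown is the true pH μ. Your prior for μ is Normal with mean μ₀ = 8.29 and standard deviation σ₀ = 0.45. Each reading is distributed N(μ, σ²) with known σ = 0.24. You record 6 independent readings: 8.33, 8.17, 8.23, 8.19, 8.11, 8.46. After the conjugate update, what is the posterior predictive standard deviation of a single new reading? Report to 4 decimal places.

For Normal data with known variance σ², a Normal(μ₀, σ₀²) prior on μ is conjugate. Posterior precision = 1/σ₀² + n/σ²; posterior mean is the precision-weighted average of μ₀ and x̄.
σ₀² = 0.45² = 0.2025, σ² = 0.24² = 0.0576; σ² + n·σ₀² = 0.0576 + 6·0.2025 = 1.2726.
Posterior precision = 1/σ₀² + n/σ² = 1/0.2025 + 6/0.0576 = (σ² + n·σ₀²)/(σ₀²σ²) = 1.2726/(0.2025·0.0576); posterior variance σₙ² = σ₀²σ²/(σ² + n·σ₀²) = 0.2025·0.0576/1.2726 = 0.009165.
Predictive variance for one new observation = σₙ² + σ² = 0.2025·0.0576/1.2726 + 0.0576 = σ²·(σ₀² + 1.2726)/1.2726 = 0.0576·1.4751/1.2726 = 0.066765; SD = √(0.0576·1.4751/1.2726) = 0.2584.

0.2584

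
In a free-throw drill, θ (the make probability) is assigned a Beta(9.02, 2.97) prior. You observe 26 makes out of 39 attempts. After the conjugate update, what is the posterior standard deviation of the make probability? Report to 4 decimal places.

The Beta prior is conjugate to a Binomial/Bernoulli likelihood; the update adds successes to α and failures to β.
Posterior: Beta(α+k, β+n−k) = Beta(9.02+26, 2.97+13) = Beta(35.02, 15.97).
Var = αβ/((α+β)²(α+β+1)) = 35.02·15.97/(50.99²·51.99) = 0.00413744; SD = √0.00413744 = 0.0643.

0.0643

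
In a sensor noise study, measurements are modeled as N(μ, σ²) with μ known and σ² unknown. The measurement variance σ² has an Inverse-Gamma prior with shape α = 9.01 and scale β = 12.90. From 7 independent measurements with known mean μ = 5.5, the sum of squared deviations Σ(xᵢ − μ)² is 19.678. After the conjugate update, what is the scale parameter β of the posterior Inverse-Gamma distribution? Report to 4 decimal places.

With known mean μ and an Inverse-Gamma(α, β) prior on σ², the Normal likelihood is conjugate: posterior is Inv-Gamma(α + n/2, β + Σ(xᵢ−μ)²/2).
Posterior: Inv-Gamma(9.01 + 7/2, 12.90 + 19.678/2) = Inv-Gamma(12.51, 22.7390).
Posterior β = 22.7390.

22.7390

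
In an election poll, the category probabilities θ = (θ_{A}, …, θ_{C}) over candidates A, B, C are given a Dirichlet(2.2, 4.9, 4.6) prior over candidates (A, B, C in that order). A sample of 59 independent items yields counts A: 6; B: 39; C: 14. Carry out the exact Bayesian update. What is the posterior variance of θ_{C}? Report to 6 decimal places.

The Dirichlet prior is conjugate to the Multinomial likelihood: each posterior αⱼ = prior αⱼ + observed count nⱼ.
Posterior concentration: (8.2, 43.9, 18.6), total = 70.7.
Var[θ_j] = α_j(Σα−α_j)/((Σα)²(Σα+1)) = 18.6·52.1/(70.7²·71.7) = 0.002704.

0.002704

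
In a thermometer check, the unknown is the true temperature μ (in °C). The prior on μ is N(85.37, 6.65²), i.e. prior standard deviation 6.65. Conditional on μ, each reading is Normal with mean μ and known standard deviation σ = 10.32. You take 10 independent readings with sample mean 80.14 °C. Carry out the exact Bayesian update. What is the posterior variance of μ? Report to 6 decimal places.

For Normal data with known variance σ², a Normal(μ₀, σ₀²) prior on μ is conjugate. Posterior precision = 1/σ₀² + n/σ²; posterior mean is the precision-weighted average of μ₀ and x̄.
σ₀² = 6.65² = 44.2225, σ² = 10.32² = 106.5024; σ² + n·σ₀² = 106.5024 + 10·44.2225 = 548.7274.
Posterior precision = 1/σ₀² + n/σ² = 1/44.2225 + 10/106.5024 = (σ² + n·σ₀²)/(σ₀²σ²) = 548.7274/(44.2225·106.5024); posterior variance σₙ² = σ₀²σ²/(σ² + n·σ₀²) = 44.2225·106.5024/548.7274 = 8.583137.

8.583137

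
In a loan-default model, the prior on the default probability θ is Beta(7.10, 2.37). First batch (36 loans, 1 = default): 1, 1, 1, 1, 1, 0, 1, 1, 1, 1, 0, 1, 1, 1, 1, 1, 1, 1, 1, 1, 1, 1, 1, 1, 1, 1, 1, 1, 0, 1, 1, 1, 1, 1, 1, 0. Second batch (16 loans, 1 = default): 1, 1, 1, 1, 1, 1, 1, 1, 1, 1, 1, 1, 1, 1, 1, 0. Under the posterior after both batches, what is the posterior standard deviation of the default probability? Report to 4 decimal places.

The Beta prior is conjugate to a Binomial/Bernoulli likelihood; the update adds successes to α and failures to β.
After batch 1: Beta(7.10+32, 2.37+4) = Beta(39.10, 6.37).
After batch 2: Beta(39.10+15, 6.37+1) = Beta(54.10, 7.37).
Var = αβ/((α+β)²(α+β+1)) = 54.10·7.37/(61.47²·62.47) = 0.00168914; SD = √0.00168914 = 0.0411.

0.0411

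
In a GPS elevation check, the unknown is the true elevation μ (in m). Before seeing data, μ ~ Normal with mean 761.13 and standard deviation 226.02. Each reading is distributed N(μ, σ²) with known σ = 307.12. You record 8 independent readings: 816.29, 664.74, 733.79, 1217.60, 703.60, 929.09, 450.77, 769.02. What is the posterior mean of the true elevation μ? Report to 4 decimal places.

For Normal data with known variance σ², a Normal(μ₀, σ₀²) prior on μ is conjugate. Posterior precision = 1/σ₀² + n/σ²; posterior mean is the precision-weighted average of μ₀ and x̄.
Σxᵢ = 816.29 + 664.74 + 733.79 + 1217.60 + 703.60 + 929.09 + 450.77 + 769.02 = 6284.9, so n·x̄ = 6284.9.
σ₀² = 226.02² = 51085.0404, σ² = 307.12² = 94322.6944; σ² + n·σ₀² = 94322.6944 + 8·51085.0404 = 503003.0176.
Posterior mean = (μ₀/σ₀² + n·x̄/σ²)/(1/σ₀² + n/σ²) = (σ²·μ₀ + σ₀²·n·x̄)/(σ² + n·σ₀²) = (94322.6944·761.13 + 51085.0404·6284.9)/503003.0176 = 392856202.798632/503003.0176 = 781.0216.

781.0216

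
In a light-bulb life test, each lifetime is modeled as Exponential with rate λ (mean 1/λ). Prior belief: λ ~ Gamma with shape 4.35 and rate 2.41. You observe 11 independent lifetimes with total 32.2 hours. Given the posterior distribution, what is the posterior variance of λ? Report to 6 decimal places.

0.012815

With a Gamma(shape α, rate β) prior on the exponential rate λ, the posterior after n observations with total T = Σxᵢ is Gamma(α+n, β+T).
Posterior: Gamma(4.35+11, 2.41+32.2) = Gamma(15.35, 34.61).
Var = α/β² = 0.012815.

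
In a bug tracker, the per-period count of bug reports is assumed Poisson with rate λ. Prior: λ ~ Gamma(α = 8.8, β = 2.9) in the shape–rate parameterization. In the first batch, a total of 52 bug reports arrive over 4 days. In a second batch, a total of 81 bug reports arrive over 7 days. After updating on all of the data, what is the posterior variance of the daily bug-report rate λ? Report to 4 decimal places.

With a Gamma(shape α, rate β) prior, the Poisson likelihood is conjugate: the posterior is Gamma(α + ΣXᵢ, β + n).
After batch 1: Gamma(α+S, β+n) = Gamma(8.8+52, 2.9+4) = Gamma(60.8, 6.9).
After batch 2: Gamma(α+S, β+n) = Gamma(60.8+81, 6.9+7) = Gamma(141.8, 13.9).
Var = α/β² = 141.8/13.9² = 0.7339.

0.7339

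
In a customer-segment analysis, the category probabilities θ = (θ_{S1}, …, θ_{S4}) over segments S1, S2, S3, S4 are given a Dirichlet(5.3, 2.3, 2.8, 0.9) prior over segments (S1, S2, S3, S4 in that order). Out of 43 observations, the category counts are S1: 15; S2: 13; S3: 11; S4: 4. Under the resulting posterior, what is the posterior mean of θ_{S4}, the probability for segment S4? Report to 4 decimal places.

The Dirichlet prior is conjugate to the Multinomial likelihood: each posterior αⱼ = prior αⱼ + observed count nⱼ.
Posterior concentration: (20.3, 15.3, 13.8, 4.9), total = 54.3.
E[θ_{S4}|data] = α_{S4}/Σα = 4.9/54.3 = 0.0902.

0.0902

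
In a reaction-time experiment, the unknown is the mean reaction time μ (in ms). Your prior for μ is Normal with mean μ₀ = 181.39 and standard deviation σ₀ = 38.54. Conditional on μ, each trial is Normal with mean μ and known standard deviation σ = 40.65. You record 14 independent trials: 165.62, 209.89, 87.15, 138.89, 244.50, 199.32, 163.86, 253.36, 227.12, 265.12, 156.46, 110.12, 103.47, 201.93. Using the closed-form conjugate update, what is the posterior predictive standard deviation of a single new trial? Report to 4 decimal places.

For Normal data with known variance σ², a Normal(μ₀, σ₀²) prior on μ is conjugate. Posterior precision = 1/σ₀² + n/σ²; posterior mean is the precision-weighted average of μ₀ and x̄.
σ₀² = 38.54² = 1485.3316, σ² = 40.65² = 1652.4225; σ² + n·σ₀² = 1652.4225 + 14·1485.3316 = 22447.0649.
Posterior precision = 1/σ₀² + n/σ² = 1/1485.3316 + 14/1652.4225 = (σ² + n·σ₀²)/(σ₀²σ²) = 22447.0649/(1485.3316·1652.4225); posterior variance σₙ² = σ₀²σ²/(σ² + n·σ₀²) = 1485.3316·1652.4225/22447.0649 = 109.341483.
Predictive variance for one new observation = σₙ² + σ² = 1485.3316·1652.4225/22447.0649 + 1652.4225 = σ²·(σ₀² + 22447.0649)/22447.0649 = 1652.4225·23932.3965/22447.0649 = 1761.763983; SD = √(1652.4225·23932.3965/22447.0649) = 41.9734.

41.9734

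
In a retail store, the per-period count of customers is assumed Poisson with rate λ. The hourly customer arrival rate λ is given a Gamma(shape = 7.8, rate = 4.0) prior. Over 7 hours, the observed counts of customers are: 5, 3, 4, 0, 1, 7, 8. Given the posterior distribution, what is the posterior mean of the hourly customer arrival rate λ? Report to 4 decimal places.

3.2545

With a Gamma(shape α, rate β) prior, the Poisson likelihood is conjugate: the posterior is Gamma(α + ΣXᵢ, β + n).
Sum of counts S = 28 over n = 7 hours.
Posterior: Gamma(α+S, β+n) = Gamma(7.8+28, 4.0+7) = Gamma(35.8, 11.0).
Posterior mean = α/β = 35.8/11.0 = 3.2545.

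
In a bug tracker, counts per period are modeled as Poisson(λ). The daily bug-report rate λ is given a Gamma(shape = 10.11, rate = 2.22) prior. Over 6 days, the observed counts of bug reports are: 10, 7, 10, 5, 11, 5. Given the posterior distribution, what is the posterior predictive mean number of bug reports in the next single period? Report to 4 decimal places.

With a Gamma(shape α, rate β) prior, the Poisson likelihood is conjugate: the posterior is Gamma(α + ΣXᵢ, β + n).
Sum of counts S = 48 over n = 6 days.
Posterior: Gamma(α+S, β+n) = Gamma(10.11+48, 2.22+6) = Gamma(58.11, 8.22).
The predictive distribution for one future period is NegBinom with mean α/β = 7.0693.

7.0693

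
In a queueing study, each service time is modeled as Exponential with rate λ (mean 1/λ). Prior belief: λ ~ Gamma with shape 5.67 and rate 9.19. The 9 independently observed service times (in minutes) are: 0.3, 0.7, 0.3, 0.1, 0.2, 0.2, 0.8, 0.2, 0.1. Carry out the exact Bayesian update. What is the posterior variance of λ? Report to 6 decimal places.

0.100364

With a Gamma(shape α, rate β) prior on the exponential rate λ, the posterior after n observations with total T = Σxᵢ is Gamma(α+n, β+T).
Sum of observations T = 2.9 minutes; n = 9.
Posterior: Gamma(5.67+9, 9.19+2.9) = Gamma(14.67, 12.09).
Var = α/β² = 0.100364.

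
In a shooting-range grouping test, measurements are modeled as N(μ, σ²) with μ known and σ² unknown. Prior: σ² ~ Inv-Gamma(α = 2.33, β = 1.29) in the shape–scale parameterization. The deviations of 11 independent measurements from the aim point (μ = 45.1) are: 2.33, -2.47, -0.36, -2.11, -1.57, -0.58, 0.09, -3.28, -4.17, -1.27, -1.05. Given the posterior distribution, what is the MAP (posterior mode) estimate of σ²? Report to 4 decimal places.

With known mean μ and an Inverse-Gamma(α, β) prior on σ², the Normal likelihood is conjugate: posterior is Inv-Gamma(α + n/2, β + Σ(xᵢ−μ)²/2).
Σ(xᵢ−μ)² = (2.33)² + (-2.47)² + (-0.36)² + (-2.11)² + (-1.57)² + (-0.58)² + (0.09)² + (-3.28)² + (-4.17)² + (-1.27)² + (-1.05)² = 49.7836.
Posterior: Inv-Gamma(2.33 + 11/2, 1.29 + 49.7836/2) = Inv-Gamma(7.83, 26.18180).
Mode = β/(α+1) = 26.18180/8.83 = 2.9651.

2.9651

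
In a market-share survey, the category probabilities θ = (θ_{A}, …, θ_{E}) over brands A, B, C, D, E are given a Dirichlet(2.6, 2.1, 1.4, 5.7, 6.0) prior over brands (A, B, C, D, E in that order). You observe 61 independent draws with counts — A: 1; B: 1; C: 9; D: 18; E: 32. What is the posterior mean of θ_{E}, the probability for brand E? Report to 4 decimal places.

0.4822

The Dirichlet prior is conjugate to the Multinomial likelihood: each posterior αⱼ = prior αⱼ + observed count nⱼ.
Posterior concentration: (3.6, 3.1, 10.4, 23.7, 38.0), total = 78.8.
E[θ_{E}|data] = α_{E}/Σα = 38.0/78.8 = 0.4822.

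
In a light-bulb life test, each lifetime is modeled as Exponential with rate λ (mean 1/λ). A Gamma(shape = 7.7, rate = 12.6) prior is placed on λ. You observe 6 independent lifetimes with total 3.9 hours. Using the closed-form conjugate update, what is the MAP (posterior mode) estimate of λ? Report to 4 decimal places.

0.7697

With a Gamma(shape α, rate β) prior on the exponential rate λ, the posterior after n observations with total T = Σxᵢ is Gamma(α+n, β+T).
Posterior: Gamma(7.7+6, 12.6+3.9) = Gamma(13.7, 16.5).
Mode = (α−1)/β = 0.7697.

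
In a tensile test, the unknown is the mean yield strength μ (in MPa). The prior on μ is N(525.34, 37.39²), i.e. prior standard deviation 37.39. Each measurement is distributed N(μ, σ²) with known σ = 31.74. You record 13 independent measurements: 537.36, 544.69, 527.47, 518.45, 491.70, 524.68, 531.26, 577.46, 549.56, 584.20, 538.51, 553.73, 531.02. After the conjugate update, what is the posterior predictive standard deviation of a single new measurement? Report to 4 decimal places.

32.8763

For Normal data with known variance σ², a Normal(μ₀, σ₀²) prior on μ is conjugate. Posterior precision = 1/σ₀² + n/σ²; posterior mean is the precision-weighted average of μ₀ and x̄.
σ₀² = 37.39² = 1398.0121, σ² = 31.74² = 1007.4276; σ² + n·σ₀² = 1007.4276 + 13·1398.0121 = 19181.5849.
Posterior precision = 1/σ₀² + n/σ² = 1/1398.0121 + 13/1007.4276 = (σ² + n·σ₀²)/(σ₀²σ²) = 19181.5849/(1398.0121·1007.4276); posterior variance σₙ² = σ₀²σ²/(σ² + n·σ₀²) = 1398.0121·1007.4276/19181.5849 = 73.424380.
Predictive variance for one new observation = σₙ² + σ² = 1398.0121·1007.4276/19181.5849 + 1007.4276 = σ²·(σ₀² + 19181.5849)/19181.5849 = 1007.4276·20579.597/19181.5849 = 1080.851980; SD = √(1007.4276·20579.597/19181.5849) = 32.8763.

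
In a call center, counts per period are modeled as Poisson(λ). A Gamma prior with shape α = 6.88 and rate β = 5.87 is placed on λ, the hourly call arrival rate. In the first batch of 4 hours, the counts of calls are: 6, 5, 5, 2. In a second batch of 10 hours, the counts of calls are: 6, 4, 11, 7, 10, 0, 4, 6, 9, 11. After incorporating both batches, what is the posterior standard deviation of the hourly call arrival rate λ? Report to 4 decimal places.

0.4850

With a Gamma(shape α, rate β) prior, the Poisson likelihood is conjugate: the posterior is Gamma(α + ΣXᵢ, β + n).
Batch 1: sum of counts S = 18 over n = 4 hours.
After batch 1: Gamma(α+S, β+n) = Gamma(6.88+18, 5.87+4) = Gamma(24.88, 9.87).
Batch 2: sum of counts S = 68 over n = 10 hours.
After batch 2: Gamma(α+S, β+n) = Gamma(24.88+68, 9.87+10) = Gamma(92.88, 19.87).
SD = √α/β = √92.88/19.87 = 0.4850.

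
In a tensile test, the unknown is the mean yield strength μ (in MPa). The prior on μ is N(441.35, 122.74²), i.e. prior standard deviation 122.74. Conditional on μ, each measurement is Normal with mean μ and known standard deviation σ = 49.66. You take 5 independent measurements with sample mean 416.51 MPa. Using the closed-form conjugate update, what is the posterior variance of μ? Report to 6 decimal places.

For Normal data with known variance σ², a Normal(μ₀, σ₀²) prior on μ is conjugate. Posterior precision = 1/σ₀² + n/σ²; posterior mean is the precision-weighted average of μ₀ and x̄.
σ₀² = 122.74² = 15065.1076, σ² = 49.66² = 2466.1156; σ² + n·σ₀² = 2466.1156 + 5·15065.1076 = 77791.6536.
Posterior precision = 1/σ₀² + n/σ² = 1/15065.1076 + 5/2466.1156 = (σ² + n·σ₀²)/(σ₀²σ²) = 77791.6536/(15065.1076·2466.1156); posterior variance σₙ² = σ₀²σ²/(σ² + n·σ₀²) = 15065.1076·2466.1156/77791.6536 = 477.587185.

477.587185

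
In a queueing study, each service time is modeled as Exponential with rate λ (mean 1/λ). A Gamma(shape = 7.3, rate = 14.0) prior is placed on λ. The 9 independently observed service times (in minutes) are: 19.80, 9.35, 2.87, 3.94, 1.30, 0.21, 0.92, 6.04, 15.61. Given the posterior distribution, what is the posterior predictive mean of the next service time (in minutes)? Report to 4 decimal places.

With a Gamma(shape α, rate β) prior on the exponential rate λ, the posterior after n observations with total T = Σxᵢ is Gamma(α+n, β+T).
Sum of observations T = 60.04 minutes; n = 9.
Posterior: Gamma(7.3+9, 14.0+60.04) = Gamma(16.3, 74.04).
The predictive distribution for the next observation is Lomax; its mean is β/(α−1) = 74.04/15.3 = 4.8392.

4.8392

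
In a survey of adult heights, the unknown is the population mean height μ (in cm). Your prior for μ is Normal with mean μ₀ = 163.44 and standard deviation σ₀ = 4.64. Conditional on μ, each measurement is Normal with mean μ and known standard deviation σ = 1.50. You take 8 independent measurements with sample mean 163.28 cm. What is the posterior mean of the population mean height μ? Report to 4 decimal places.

For Normal data with known variance σ², a Normal(μ₀, σ₀²) prior on μ is conjugate. Posterior precision = 1/σ₀² + n/σ²; posterior mean is the precision-weighted average of μ₀ and x̄.
n·x̄ = 8·163.28 = 1306.24.
σ₀² = 4.64² = 21.5296, σ² = 1.50² = 2.25; σ² + n·σ₀² = 2.25 + 8·21.5296 = 174.4868.
Posterior mean = (μ₀/σ₀² + n·x̄/σ²)/(1/σ₀² + n/σ²) = (σ²·μ₀ + σ₀²·n·x̄)/(σ² + n·σ₀²) = (2.25·163.44 + 21.5296·1306.24)/174.4868 = 28490.564704/174.4868 = 163.2821.

163.2821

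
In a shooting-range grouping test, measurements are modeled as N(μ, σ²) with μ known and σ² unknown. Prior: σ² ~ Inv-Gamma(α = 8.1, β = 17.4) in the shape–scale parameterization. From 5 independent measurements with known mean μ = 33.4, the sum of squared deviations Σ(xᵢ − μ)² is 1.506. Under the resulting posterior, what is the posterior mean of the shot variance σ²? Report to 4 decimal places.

With known mean μ and an Inverse-Gamma(α, β) prior on σ², the Normal likelihood is conjugate: posterior is Inv-Gamma(α + n/2, β + Σ(xᵢ−μ)²/2).
Posterior: Inv-Gamma(8.1 + 5/2, 17.4 + 1.506/2) = Inv-Gamma(10.60, 18.1530).
E[σ²|data] = β/(α−1) = 18.1530/9.60 = 1.8909.

1.8909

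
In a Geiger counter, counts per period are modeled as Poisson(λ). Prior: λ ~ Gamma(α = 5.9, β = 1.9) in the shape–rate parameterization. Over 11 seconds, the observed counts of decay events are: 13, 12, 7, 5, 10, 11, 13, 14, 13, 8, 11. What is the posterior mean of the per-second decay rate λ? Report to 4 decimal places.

With a Gamma(shape α, rate β) prior, the Poisson likelihood is conjugate: the posterior is Gamma(α + ΣXᵢ, β + n).
Sum of counts S = 117 over n = 11 seconds.
Posterior: Gamma(α+S, β+n) = Gamma(5.9+117, 1.9+11) = Gamma(122.9, 12.9).
Posterior mean = α/β = 122.9/12.9 = 9.5271.

9.5271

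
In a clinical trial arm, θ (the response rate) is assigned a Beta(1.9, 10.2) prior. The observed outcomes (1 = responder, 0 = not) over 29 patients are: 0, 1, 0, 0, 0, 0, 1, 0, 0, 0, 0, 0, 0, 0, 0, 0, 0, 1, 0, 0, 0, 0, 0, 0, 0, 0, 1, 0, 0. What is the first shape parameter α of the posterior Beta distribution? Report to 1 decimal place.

5.9

The Beta prior is conjugate to a Binomial/Bernoulli likelihood; the update adds successes to α and failures to β.
Posterior: Beta(α+k, β+n−k) = Beta(1.9+4, 10.2+25) = Beta(5.9, 35.2).
Posterior α = 5.9.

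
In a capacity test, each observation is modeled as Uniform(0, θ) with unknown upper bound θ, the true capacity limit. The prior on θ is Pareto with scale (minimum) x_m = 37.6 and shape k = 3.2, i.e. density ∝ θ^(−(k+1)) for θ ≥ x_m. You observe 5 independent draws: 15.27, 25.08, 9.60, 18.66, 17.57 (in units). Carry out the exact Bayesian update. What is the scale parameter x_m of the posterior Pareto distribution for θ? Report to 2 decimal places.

37.60

A Pareto(scale x_m, shape k) prior on the upper bound θ of Uniform(0, θ) is conjugate: posterior is Pareto(max(x_m, max xᵢ), k + n).
Sample maximum = 25.08; prior scale x_m = 37.6 → posterior scale = max = 37.60.
Posterior shape = 3.2 + 5 = 8.2.
Posterior scale x_m = 37.60.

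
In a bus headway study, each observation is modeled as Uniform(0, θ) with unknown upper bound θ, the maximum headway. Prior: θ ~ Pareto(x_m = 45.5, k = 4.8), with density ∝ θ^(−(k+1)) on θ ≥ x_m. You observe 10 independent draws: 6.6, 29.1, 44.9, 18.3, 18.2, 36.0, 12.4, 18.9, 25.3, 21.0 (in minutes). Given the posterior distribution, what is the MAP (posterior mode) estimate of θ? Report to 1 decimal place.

A Pareto(scale x_m, shape k) prior on the upper bound θ of Uniform(0, θ) is conjugate: posterior is Pareto(max(x_m, max xᵢ), k + n).
Sample maximum = 44.9; prior scale x_m = 45.5 → posterior scale = max = 45.5.
Posterior shape = 4.8 + 10 = 14.8.
The Pareto density is decreasing on [x_m, ∞), so the mode is x_m = 45.5.

45.5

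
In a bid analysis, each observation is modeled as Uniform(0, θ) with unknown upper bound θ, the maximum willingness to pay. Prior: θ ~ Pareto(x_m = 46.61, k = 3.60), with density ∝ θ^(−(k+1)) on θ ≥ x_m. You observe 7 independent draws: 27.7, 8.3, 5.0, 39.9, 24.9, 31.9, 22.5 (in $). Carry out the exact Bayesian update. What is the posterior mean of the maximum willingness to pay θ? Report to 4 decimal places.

A Pareto(scale x_m, shape k) prior on the upper bound θ of Uniform(0, θ) is conjugate: posterior is Pareto(max(x_m, max xᵢ), k + n).
Sample maximum = 39.9; prior scale x_m = 46.61 → posterior scale = max = 46.61.
Posterior shape = 3.60 + 7 = 10.60.
E[θ|data] = k·x_m/(k−1) = 10.60·46.61/9.60 = 51.4652.

51.4652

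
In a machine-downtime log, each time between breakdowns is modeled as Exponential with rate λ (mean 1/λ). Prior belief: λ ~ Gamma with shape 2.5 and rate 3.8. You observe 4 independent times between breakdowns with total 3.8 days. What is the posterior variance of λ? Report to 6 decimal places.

0.112535

With a Gamma(shape α, rate β) prior on the exponential rate λ, the posterior after n observations with total T = Σxᵢ is Gamma(α+n, β+T).
Posterior: Gamma(2.5+4, 3.8+3.8) = Gamma(6.5, 7.6).
Var = α/β² = 0.112535.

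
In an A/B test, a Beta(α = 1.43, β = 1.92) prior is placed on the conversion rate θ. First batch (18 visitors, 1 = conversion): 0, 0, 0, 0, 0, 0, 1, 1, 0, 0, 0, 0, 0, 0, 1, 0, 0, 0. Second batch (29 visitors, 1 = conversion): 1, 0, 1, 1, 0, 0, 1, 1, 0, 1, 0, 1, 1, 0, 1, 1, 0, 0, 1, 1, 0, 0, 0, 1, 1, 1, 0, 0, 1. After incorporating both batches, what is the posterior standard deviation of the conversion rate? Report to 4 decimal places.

The Beta prior is conjugate to a Binomial/Bernoulli likelihood; the update adds successes to α and failures to β.
After batch 1: Beta(1.43+3, 1.92+15) = Beta(4.43, 16.92).
After batch 2: Beta(4.43+16, 16.92+13) = Beta(20.43, 29.92).
Var = αβ/((α+β)²(α+β+1)) = 20.43·29.92/(50.35²·51.35) = 0.00469559; SD = √0.00469559 = 0.0685.

0.0685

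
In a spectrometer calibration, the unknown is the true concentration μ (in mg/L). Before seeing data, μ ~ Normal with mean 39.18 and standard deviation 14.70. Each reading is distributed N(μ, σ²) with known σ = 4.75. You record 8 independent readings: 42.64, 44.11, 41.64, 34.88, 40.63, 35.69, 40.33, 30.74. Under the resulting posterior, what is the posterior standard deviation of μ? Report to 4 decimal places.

For Normal data with known variance σ², a Normal(μ₀, σ₀²) prior on μ is conjugate. Posterior precision = 1/σ₀² + n/σ²; posterior mean is the precision-weighted average of μ₀ and x̄.
σ₀² = 14.70² = 216.09, σ² = 4.75² = 22.5625; σ² + n·σ₀² = 22.5625 + 8·216.09 = 1751.2825.
Posterior precision = 1/σ₀² + n/σ² = 1/216.09 + 8/22.5625 = (σ² + n·σ₀²)/(σ₀²σ²) = 1751.2825/(216.09·22.5625); posterior variance σₙ² = σ₀²σ²/(σ² + n·σ₀²) = 216.09·22.5625/1751.2825 = 2.783977.
Posterior SD = √σₙ² = √(216.09·22.5625/1751.2825) = 1.6685.

1.6685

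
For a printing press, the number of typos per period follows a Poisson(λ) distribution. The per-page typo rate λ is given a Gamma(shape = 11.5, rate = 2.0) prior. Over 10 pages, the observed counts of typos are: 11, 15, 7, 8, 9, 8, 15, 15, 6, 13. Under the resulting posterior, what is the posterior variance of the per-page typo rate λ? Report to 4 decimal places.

With a Gamma(shape α, rate β) prior, the Poisson likelihood is conjugate: the posterior is Gamma(α + ΣXᵢ, β + n).
Sum of counts S = 107 over n = 10 pages.
Posterior: Gamma(α+S, β+n) = Gamma(11.5+107, 2.0+10) = Gamma(118.5, 12.0).
Var = α/β² = 118.5/12.0² = 0.8229.

0.8229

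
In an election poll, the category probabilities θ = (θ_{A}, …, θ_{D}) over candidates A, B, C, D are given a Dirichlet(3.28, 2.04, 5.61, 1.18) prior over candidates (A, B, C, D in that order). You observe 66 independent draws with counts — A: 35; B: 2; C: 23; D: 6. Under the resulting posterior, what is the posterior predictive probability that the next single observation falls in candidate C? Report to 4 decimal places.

The Dirichlet prior is conjugate to the Multinomial likelihood: each posterior αⱼ = prior αⱼ + observed count nⱼ.
Posterior concentration: (38.28, 4.04, 28.61, 7.18), total = 78.11.
P(next = C | data) = α_{C}/Σα = 0.3663.

0.3663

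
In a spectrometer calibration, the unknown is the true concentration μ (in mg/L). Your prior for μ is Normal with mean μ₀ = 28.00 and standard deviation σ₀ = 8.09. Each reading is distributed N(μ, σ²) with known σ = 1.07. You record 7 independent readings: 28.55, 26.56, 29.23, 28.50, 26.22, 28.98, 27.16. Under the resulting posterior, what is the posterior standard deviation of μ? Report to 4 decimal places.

For Normal data with known variance σ², a Normal(μ₀, σ₀²) prior on μ is conjugate. Posterior precision = 1/σ₀² + n/σ²; posterior mean is the precision-weighted average of μ₀ and x̄.
σ₀² = 8.09² = 65.4481, σ² = 1.07² = 1.1449; σ² + n·σ₀² = 1.1449 + 7·65.4481 = 459.2816.
Posterior precision = 1/σ₀² + n/σ² = 1/65.4481 + 7/1.1449 = (σ² + n·σ₀²)/(σ₀²σ²) = 459.2816/(65.4481·1.1449); posterior variance σₙ² = σ₀²σ²/(σ² + n·σ₀²) = 65.4481·1.1449/459.2816 = 0.163149.
Posterior SD = √σₙ² = √(65.4481·1.1449/459.2816) = 0.4039.

0.4039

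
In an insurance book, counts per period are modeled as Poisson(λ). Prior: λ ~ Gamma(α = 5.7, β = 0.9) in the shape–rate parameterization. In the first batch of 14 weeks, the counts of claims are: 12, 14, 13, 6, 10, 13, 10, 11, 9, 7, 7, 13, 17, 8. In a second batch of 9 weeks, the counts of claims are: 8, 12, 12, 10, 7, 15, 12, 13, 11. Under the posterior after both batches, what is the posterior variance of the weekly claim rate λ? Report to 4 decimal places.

0.4476

With a Gamma(shape α, rate β) prior, the Poisson likelihood is conjugate: the posterior is Gamma(α + ΣXᵢ, β + n).
Batch 1: sum of counts S = 150 over n = 14 weeks.
After batch 1: Gamma(α+S, β+n) = Gamma(5.7+150, 0.9+14) = Gamma(155.7, 14.9).
Batch 2: sum of counts S = 100 over n = 9 weeks.
After batch 2: Gamma(α+S, β+n) = Gamma(155.7+100, 14.9+9) = Gamma(255.7, 23.9).
Var = α/β² = 255.7/23.9² = 0.4476.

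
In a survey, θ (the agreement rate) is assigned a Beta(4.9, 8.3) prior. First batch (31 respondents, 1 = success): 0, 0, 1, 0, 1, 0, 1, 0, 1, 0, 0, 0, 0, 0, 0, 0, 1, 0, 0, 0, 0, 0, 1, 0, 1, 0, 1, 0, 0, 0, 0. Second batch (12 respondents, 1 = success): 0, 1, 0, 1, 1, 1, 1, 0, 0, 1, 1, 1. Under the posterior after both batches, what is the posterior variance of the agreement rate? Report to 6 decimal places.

0.004084

The Beta prior is conjugate to a Binomial/Bernoulli likelihood; the update adds successes to α and failures to β.
After batch 1: Beta(4.9+8, 8.3+23) = Beta(12.9, 31.3).
After batch 2: Beta(12.9+8, 31.3+4) = Beta(20.9, 35.3).
Var = αβ/((α+β)²(α+β+1)) = 20.9·35.3/(56.2²·57.2) = 0.004084.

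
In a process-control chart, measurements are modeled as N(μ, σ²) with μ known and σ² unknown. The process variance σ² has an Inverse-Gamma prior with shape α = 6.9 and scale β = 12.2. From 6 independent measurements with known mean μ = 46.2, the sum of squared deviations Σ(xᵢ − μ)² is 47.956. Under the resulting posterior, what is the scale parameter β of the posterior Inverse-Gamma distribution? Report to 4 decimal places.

36.1780

With known mean μ and an Inverse-Gamma(α, β) prior on σ², the Normal likelihood is conjugate: posterior is Inv-Gamma(α + n/2, β + Σ(xᵢ−μ)²/2).
Posterior: Inv-Gamma(6.9 + 6/2, 12.2 + 47.956/2) = Inv-Gamma(9.90, 36.1780).
Posterior β = 36.1780.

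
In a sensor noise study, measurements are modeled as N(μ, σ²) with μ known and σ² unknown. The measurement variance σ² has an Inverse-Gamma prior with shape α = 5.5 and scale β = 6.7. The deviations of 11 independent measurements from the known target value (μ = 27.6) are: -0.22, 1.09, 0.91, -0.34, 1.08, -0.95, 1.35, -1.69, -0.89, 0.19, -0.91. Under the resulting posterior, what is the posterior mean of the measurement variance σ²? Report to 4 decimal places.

1.1992

With known mean μ and an Inverse-Gamma(α, β) prior on σ², the Normal likelihood is conjugate: posterior is Inv-Gamma(α + n/2, β + Σ(xᵢ−μ)²/2).
Σ(xᵢ−μ)² = (-0.22)² + (1.09)² + (0.91)² + (-0.34)² + (1.08)² + (-0.95)² + (1.35)² + (-1.69)² + (-0.89)² + (0.19)² + (-0.91)² = 10.5840.
Posterior: Inv-Gamma(5.5 + 11/2, 6.7 + 10.5840/2) = Inv-Gamma(11.00, 11.99200).
E[σ²|data] = β/(α−1) = 11.99200/10.00 = 1.1992.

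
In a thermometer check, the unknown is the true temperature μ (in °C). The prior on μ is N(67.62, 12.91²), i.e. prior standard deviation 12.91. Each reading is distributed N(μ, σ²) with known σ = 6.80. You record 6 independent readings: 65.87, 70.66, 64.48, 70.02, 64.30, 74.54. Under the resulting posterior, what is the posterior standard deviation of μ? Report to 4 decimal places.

2.7140

For Normal data with known variance σ², a Normal(μ₀, σ₀²) prior on μ is conjugate. Posterior precision = 1/σ₀² + n/σ²; posterior mean is the precision-weighted average of μ₀ and x̄.
σ₀² = 12.91² = 166.6681, σ² = 6.80² = 46.24; σ² + n·σ₀² = 46.24 + 6·166.6681 = 1046.2486.
Posterior precision = 1/σ₀² + n/σ² = 1/166.6681 + 6/46.24 = (σ² + n·σ₀²)/(σ₀²σ²) = 1046.2486/(166.6681·46.24); posterior variance σₙ² = σ₀²σ²/(σ² + n·σ₀²) = 166.6681·46.24/1046.2486 = 7.366063.
Posterior SD = √σₙ² = √(166.6681·46.24/1046.2486) = 2.7140.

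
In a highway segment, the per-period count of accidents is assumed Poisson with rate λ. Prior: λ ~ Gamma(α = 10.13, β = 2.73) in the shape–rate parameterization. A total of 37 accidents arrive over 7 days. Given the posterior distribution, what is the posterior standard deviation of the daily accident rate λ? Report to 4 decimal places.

0.7056

With a Gamma(shape α, rate β) prior, the Poisson likelihood is conjugate: the posterior is Gamma(α + ΣXᵢ, β + n).
Posterior: Gamma(α+S, β+n) = Gamma(10.13+37, 2.73+7) = Gamma(47.13, 9.73).
SD = √α/β = √47.13/9.73 = 0.7056.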